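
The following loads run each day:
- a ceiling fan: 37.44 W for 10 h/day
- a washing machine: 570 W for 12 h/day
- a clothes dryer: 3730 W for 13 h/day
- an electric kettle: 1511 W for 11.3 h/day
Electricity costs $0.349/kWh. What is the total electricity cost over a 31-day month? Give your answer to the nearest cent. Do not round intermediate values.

ceiling fan: 37.44 W × 10 h × 31 d = 11,606 Wh = 11.61 kWh
washing machine: 570 W × 12 h × 31 d = 212,040 Wh = 212 kWh
clothes dryer: 3730 W × 13 h × 31 d = 1,503,190 Wh = 1,503 kWh
electric kettle: 1511 W × 11.3 h × 31 d = 529,303 Wh = 529.3 kWh
Total energy = 11.61 + 212 + 1,503 + 529.3 = 2,256 kWh
Cost = 2,256 kWh × $0.349 = $787.39

$787.39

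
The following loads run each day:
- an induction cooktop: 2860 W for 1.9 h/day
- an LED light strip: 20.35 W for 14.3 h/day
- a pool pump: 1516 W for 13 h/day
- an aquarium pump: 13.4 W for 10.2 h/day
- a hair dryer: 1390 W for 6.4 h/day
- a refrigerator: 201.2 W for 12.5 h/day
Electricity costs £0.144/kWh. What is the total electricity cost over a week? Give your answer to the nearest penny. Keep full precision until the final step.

£37.28

induction cooktop: 2860 W × 1.9 h × 7 d = 38,038 Wh = 38.04 kWh
LED light strip: 20.35 W × 14.3 h × 7 d = 2,037 Wh = 2.037 kWh
pool pump: 1516 W × 13 h × 7 d = 137,956 Wh = 138 kWh
aquarium pump: 13.4 W × 10.2 h × 7 d = 957 Wh = 0.9568 kWh
hair dryer: 1390 W × 6.4 h × 7 d = 62,272 Wh = 62.27 kWh
refrigerator: 201.2 W × 12.5 h × 7 d = 17,605 Wh = 17.61 kWh
Total energy = 38.04 + 2.037 + 138 + 0.9568 + 62.27 + 17.61 = 258.9 kWh
Cost = 258.9 kWh × £0.144 = £37.28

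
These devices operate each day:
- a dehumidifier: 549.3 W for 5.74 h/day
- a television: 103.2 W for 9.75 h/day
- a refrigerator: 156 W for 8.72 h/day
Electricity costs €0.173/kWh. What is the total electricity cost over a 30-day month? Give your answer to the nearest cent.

dehumidifier: 549.3 W × 5.74 h × 30 d = 94,589 Wh = 94.59 kWh
television: 103.2 W × 9.75 h × 30 d = 30,186 Wh = 30.19 kWh
refrigerator: 156 W × 8.72 h × 30 d = 40,810 Wh = 40.81 kWh
Total energy = 94.59 + 30.19 + 40.81 = 165.6 kWh
Cost = 165.6 kWh × €0.173 = €28.65

€28.65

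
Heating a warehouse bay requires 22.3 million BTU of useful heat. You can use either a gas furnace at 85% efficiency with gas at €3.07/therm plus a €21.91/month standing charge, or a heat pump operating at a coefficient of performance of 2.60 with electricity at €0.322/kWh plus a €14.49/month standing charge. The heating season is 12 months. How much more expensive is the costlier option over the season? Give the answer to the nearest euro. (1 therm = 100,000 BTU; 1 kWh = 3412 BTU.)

Heat load = 22.3 × 10⁶ BTU = 22,300,000 BTU
Gas: input = 22,300,000 / 0.85 = 26,235,294 BTU = 262.4 therm → 262.4 × €3.07 = €805.42; + 12 × €21.91 standing = €1,068.34
Heat pump: 22,300,000 BTU / 3412 = 6,536 kWh heat; / 2.60 = 2,514 kWh in → × €0.322 = €809.43; + 12 × €14.49 standing = €983.31
Difference = |€1,068.34 − €983.31| = €85.04 ≈ €85

€85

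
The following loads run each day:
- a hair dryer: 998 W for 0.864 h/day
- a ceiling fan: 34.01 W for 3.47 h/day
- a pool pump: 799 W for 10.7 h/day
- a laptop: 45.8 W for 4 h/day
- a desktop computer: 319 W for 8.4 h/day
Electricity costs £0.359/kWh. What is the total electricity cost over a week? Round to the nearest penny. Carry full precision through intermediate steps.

hair dryer: 998 W × 0.864 h × 7 d = 6,036 Wh = 6.036 kWh
ceiling fan: 34.01 W × 3.47 h × 7 d = 826 Wh = 0.8261 kWh
pool pump: 799 W × 10.7 h × 7 d = 59,845 Wh = 59.85 kWh
laptop: 45.8 W × 4 h × 7 d = 1,282 Wh = 1.282 kWh
desktop computer: 319 W × 8.4 h × 7 d = 18,757 Wh = 18.76 kWh
Total energy = 6.036 + 0.8261 + 59.85 + 1.282 + 18.76 = 86.75 kWh
Cost = 86.75 kWh × £0.359 = £31.14

£31.14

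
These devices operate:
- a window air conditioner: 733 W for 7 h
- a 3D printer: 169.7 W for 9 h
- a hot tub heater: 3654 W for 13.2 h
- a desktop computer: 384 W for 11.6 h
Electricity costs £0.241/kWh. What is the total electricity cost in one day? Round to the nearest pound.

£14

window air conditioner: 733 W × 7 h = 5,131 Wh = 5.131 kWh
3D printer: 169.7 W × 9 h = 1,527 Wh = 1.527 kWh
hot tub heater: 3654 W × 13.2 h = 48,233 Wh = 48.23 kWh
desktop computer: 384 W × 11.6 h = 4,454 Wh = 4.454 kWh
Total energy = 5.131 + 1.527 + 48.23 + 4.454 = 59.35 kWh
Cost = 59.35 kWh × £0.241 = £14.30 ≈ £14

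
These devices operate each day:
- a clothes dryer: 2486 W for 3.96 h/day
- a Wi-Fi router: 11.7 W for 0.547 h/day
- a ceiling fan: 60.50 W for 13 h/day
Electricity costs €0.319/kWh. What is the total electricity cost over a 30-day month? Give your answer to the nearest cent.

clothes dryer: 2486 W × 3.96 h × 30 d = 295,337 Wh = 295.3 kWh
Wi-Fi router: 11.7 W × 0.547 h × 30 d = 192 Wh = 0.192 kWh
ceiling fan: 60.50 W × 13 h × 30 d = 23,595 Wh = 23.59 kWh
Total energy = 295.3 + 0.192 + 23.59 = 319.1 kWh
Cost = 319.1 kWh × €0.319 = €101.80

€101.80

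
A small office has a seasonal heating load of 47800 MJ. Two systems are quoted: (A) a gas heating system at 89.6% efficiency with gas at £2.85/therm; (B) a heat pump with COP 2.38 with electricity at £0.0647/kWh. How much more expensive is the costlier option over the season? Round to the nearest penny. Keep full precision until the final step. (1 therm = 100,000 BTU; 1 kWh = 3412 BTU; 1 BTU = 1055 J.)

£1080.17

Heat load = 47800 MJ = 47,800,000,000 J / 1055 = 45,308,057 BTU
Gas: input = 45,308,057 / 0.896 = 50,567,028 BTU = 505.7 therm → 505.7 × £2.85 = £1,441.16
Heat pump: 45,308,057 BTU / 3412 = 13,280 kWh heat; / 2.38 = 5,579 kWh in → × £0.0647 = £360.99
Difference = |£1,441.16 − £360.99| = £1,080.17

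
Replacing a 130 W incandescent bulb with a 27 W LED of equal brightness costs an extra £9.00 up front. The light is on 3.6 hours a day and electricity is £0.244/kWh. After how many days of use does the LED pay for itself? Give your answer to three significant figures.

99.5 days

Power saved = 130 − 27 = 103 W
Daily energy saved = 103 W × 3.6 h = 370.8 Wh = 0.3708 kWh
Daily savings = 0.3708 × £0.244 = £0.0905
Payback = £9.00 / £0.0905 per day = 99.47 days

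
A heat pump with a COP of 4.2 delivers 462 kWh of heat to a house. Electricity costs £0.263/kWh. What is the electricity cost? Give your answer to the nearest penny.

£28.93

Electrical input = 462 kWh / 4.2 = 110 kWh
Cost = 110 × £0.263/kWh = £28.93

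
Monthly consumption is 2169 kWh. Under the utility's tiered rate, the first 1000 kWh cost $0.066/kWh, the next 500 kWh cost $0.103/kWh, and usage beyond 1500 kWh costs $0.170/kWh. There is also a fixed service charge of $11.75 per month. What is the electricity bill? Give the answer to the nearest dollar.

First 1000 kWh × $0.066 = $66.00
Next 500 kWh × $0.103 = $51.50
Remaining 669 kWh × $0.170 = $113.73
Energy charge = $231.23; + service $11.75 = $242.98 ≈ $243

$243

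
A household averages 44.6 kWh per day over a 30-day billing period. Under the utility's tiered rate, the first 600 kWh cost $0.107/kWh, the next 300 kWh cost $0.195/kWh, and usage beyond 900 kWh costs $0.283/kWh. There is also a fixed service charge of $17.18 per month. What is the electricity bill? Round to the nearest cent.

$263.83

Usage = 44.6 kWh/day × 30 days = 1338 kWh
First 600 kWh × $0.107 = $64.20
Next 300 kWh × $0.195 = $58.50
Remaining 438 kWh × $0.283 = $123.95
Energy charge = $246.65; + service $17.18 = $263.83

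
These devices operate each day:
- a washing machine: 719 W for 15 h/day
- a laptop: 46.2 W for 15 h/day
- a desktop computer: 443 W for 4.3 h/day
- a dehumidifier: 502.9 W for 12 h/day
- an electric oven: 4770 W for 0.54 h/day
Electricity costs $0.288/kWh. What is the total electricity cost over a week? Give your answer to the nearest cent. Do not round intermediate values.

$44.34

washing machine: 719 W × 15 h × 7 d = 75,495 Wh = 75.5 kWh
laptop: 46.2 W × 15 h × 7 d = 4,851 Wh = 4.851 kWh
desktop computer: 443 W × 4.3 h × 7 d = 13,334 Wh = 13.33 kWh
dehumidifier: 502.9 W × 12 h × 7 d = 42,244 Wh = 42.24 kWh
electric oven: 4770 W × 0.54 h × 7 d = 18,031 Wh = 18.03 kWh
Total energy = 75.5 + 4.851 + 13.33 + 42.24 + 18.03 = 154 kWh
Cost = 154 kWh × $0.288 = $44.34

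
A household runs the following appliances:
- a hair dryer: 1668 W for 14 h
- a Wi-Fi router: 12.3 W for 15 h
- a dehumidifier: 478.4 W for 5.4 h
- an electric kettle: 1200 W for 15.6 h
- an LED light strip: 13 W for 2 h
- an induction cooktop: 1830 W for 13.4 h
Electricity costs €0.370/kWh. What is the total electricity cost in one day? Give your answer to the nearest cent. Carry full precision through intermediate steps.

hair dryer: 1668 W × 14 h = 23,352 Wh = 23.35 kWh
Wi-Fi router: 12.3 W × 15 h = 184 Wh = 0.1845 kWh
dehumidifier: 478.4 W × 5.4 h = 2,583 Wh = 2.583 kWh
electric kettle: 1200 W × 15.6 h = 18,720 Wh = 18.72 kWh
LED light strip: 13 W × 2 h = 26 Wh = 0.026 kWh
induction cooktop: 1830 W × 13.4 h = 24,522 Wh = 24.52 kWh
Total energy = 23.35 + 0.1845 + 2.583 + 18.72 + 0.026 + 24.52 = 69.39 kWh
Cost = 69.39 kWh × €0.370 = €25.67

€25.67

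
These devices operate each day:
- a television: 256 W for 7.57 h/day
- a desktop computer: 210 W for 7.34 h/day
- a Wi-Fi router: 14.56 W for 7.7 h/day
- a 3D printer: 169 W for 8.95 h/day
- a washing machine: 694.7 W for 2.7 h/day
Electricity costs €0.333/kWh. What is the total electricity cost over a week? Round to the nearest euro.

television: 256 W × 7.57 h × 7 d = 13,565 Wh = 13.57 kWh
desktop computer: 210 W × 7.34 h × 7 d = 10,790 Wh = 10.79 kWh
Wi-Fi router: 14.56 W × 7.7 h × 7 d = 785 Wh = 0.7848 kWh
3D printer: 169 W × 8.95 h × 7 d = 10,588 Wh = 10.59 kWh
washing machine: 694.7 W × 2.7 h × 7 d = 13,130 Wh = 13.13 kWh
Total energy = 13.57 + 10.79 + 0.7848 + 10.59 + 13.13 = 48.86 kWh
Cost = 48.86 kWh × €0.333 = €16.27 ≈ €16

€16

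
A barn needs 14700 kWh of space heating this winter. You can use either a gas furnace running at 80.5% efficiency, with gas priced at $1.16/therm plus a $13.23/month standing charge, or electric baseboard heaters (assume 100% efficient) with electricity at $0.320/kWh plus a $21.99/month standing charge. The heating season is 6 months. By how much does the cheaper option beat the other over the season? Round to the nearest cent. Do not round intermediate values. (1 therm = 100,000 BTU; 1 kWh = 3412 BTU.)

$4033.81

Heat load = 14700 kWh × 3412 = 50,156,400 BTU
Gas: input = 50,156,400 / 0.805 = 62,306,087 BTU = 623.1 therm → 623.1 × $1.16 = $722.75; + 6 × $13.23 standing = $802.13
Electric: 50,156,400 BTU / 3412 = 14,700 kWh → × $0.320 = $4,704.00; + 6 × $21.99 standing = $4,835.94
Difference = |$802.13 − $4,835.94| = $4,033.81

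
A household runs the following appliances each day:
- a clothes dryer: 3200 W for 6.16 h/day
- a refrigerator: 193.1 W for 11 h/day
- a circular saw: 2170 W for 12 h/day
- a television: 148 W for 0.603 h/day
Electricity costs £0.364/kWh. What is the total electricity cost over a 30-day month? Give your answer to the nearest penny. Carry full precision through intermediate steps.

clothes dryer: 3200 W × 6.16 h × 30 d = 591,360 Wh = 591.4 kWh
refrigerator: 193.1 W × 11 h × 30 d = 63,723 Wh = 63.72 kWh
circular saw: 2170 W × 12 h × 30 d = 781,200 Wh = 781.2 kWh
television: 148 W × 0.603 h × 30 d = 2,677 Wh = 2.677 kWh
Total energy = 591.4 + 63.72 + 781.2 + 2.677 = 1,439 kWh
Cost = 1,439 kWh × £0.364 = £523.78

£523.78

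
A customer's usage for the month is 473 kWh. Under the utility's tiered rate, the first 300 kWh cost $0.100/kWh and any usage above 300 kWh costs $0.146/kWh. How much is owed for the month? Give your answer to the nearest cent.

First 300 kWh × $0.100 = $30.00
Remaining 173 kWh × $0.146 = $25.26
Total = $55.26

$55.26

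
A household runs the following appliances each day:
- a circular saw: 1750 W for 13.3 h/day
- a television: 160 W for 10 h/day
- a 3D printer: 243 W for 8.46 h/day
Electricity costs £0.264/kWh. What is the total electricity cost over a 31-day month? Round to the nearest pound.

circular saw: 1750 W × 13.3 h × 31 d = 721,525 Wh = 721.5 kWh
television: 160 W × 10 h × 31 d = 49,600 Wh = 49.6 kWh
3D printer: 243 W × 8.46 h × 31 d = 63,729 Wh = 63.73 kWh
Total energy = 721.5 + 49.6 + 63.73 = 834.9 kWh
Cost = 834.9 kWh × £0.264 = £220.40 ≈ £220

£220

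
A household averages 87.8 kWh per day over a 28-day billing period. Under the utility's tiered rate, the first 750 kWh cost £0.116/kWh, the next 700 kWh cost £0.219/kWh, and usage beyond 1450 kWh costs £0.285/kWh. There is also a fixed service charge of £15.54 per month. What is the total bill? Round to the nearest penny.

Usage = 87.8 kWh/day × 28 days = 2458.4 kWh
First 750 kWh × £0.116 = £87.00
Next 700 kWh × £0.219 = £153.30
Remaining 1008.4 kWh × £0.285 = £287.39
Energy charge = £527.69; + service £15.54 = £543.23

£543.23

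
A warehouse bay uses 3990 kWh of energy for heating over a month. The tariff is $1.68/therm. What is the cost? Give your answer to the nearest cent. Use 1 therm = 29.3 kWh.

$228.78

3990 kWh × (0.03413 therm/kWh) = 136.2 therm
Cost = 136.2 therm × $1.68/therm = $228.78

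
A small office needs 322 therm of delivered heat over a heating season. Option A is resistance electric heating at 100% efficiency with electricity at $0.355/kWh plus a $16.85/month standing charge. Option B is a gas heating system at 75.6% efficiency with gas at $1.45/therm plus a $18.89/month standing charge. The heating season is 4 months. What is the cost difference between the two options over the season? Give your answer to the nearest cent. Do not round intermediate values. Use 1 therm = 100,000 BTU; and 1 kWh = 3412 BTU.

Heat load = 322 therm × 100,000 = 32,200,000 BTU
Gas: input = 32,200,000 / 0.756 = 42,592,593 BTU = 425.9 therm → 425.9 × $1.45 = $617.59; + 4 × $18.89 standing = $693.15
Electric: 32,200,000 BTU / 3412 = 9,437 kWh → × $0.355 = $3,350.23; + 4 × $16.85 standing = $3,417.63
Difference = |$693.15 − $3,417.63| = $2,724.48

$2724.48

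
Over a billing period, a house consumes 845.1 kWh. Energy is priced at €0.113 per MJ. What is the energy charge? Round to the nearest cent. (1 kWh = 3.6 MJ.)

845.1 kWh × (3.6 MJ/kWh) = 3,042 MJ
Cost = 3,042 MJ × €0.113/MJ = €343.79

€343.79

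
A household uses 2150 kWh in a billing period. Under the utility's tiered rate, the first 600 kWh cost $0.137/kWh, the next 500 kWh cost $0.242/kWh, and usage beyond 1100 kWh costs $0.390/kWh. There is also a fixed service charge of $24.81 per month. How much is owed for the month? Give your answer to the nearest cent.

First 600 kWh × $0.137 = $82.20
Next 500 kWh × $0.242 = $121.00
Remaining 1050 kWh × $0.390 = $409.50
Energy charge = $612.70; + service $24.81 = $637.51

$637.51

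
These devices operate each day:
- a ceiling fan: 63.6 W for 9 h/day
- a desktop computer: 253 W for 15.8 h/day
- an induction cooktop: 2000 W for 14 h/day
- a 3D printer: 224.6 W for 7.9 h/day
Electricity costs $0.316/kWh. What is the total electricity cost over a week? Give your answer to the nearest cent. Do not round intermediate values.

ceiling fan: 63.6 W × 9 h × 7 d = 4,007 Wh = 4.007 kWh
desktop computer: 253 W × 15.8 h × 7 d = 27,982 Wh = 27.98 kWh
induction cooktop: 2000 W × 14 h × 7 d = 196,000 Wh = 196 kWh
3D printer: 224.6 W × 7.9 h × 7 d = 12,420 Wh = 12.42 kWh
Total energy = 4.007 + 27.98 + 196 + 12.42 = 240.4 kWh
Cost = 240.4 kWh × $0.316 = $75.97

$75.97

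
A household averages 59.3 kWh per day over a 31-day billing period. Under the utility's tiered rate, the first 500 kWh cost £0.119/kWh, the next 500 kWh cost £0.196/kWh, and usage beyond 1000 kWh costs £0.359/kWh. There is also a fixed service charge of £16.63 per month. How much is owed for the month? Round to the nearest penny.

£475.08

Usage = 59.3 kWh/day × 31 days = 1838.3 kWh
First 500 kWh × £0.119 = £59.50
Next 500 kWh × £0.196 = £98.00
Remaining 838.3 kWh × £0.359 = £300.95
Energy charge = £458.45; + service £16.63 = £475.08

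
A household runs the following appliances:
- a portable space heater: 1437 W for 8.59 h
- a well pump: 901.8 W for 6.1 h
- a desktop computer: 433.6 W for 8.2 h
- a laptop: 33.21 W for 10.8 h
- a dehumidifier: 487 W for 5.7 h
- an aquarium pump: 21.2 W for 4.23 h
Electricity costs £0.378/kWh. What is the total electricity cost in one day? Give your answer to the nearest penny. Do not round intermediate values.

£9.31

portable space heater: 1437 W × 8.59 h = 12,344 Wh = 12.34 kWh
well pump: 901.8 W × 6.1 h = 5,501 Wh = 5.501 kWh
desktop computer: 433.6 W × 8.2 h = 3,556 Wh = 3.556 kWh
laptop: 33.21 W × 10.8 h = 359 Wh = 0.3587 kWh
dehumidifier: 487 W × 5.7 h = 2,776 Wh = 2.776 kWh
aquarium pump: 21.2 W × 4.23 h = 90 Wh = 0.08968 kWh
Total energy = 12.34 + 5.501 + 3.556 + 0.3587 + 2.776 + 0.08968 = 24.62 kWh
Cost = 24.62 kWh × £0.378 = £9.31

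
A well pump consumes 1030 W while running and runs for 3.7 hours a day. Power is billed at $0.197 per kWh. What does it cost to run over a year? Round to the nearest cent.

Energy = 1030 W × 3.7 h/day × 365 days = 1,391,015 Wh = 1,391 kWh
Cost = 1,391 kWh × $0.197/kWh = $274.03

$274.03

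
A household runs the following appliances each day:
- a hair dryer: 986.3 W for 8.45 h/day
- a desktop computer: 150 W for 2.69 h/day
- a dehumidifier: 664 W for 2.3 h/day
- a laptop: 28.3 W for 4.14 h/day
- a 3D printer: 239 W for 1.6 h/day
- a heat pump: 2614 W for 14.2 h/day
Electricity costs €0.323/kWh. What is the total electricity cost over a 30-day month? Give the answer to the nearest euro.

hair dryer: 986.3 W × 8.45 h × 30 d = 250,027 Wh = 250 kWh
desktop computer: 150 W × 2.69 h × 30 d = 12,105 Wh = 12.11 kWh
dehumidifier: 664 W × 2.3 h × 30 d = 45,816 Wh = 45.82 kWh
laptop: 28.3 W × 4.14 h × 30 d = 3,515 Wh = 3.515 kWh
3D printer: 239 W × 1.6 h × 30 d = 11,472 Wh = 11.47 kWh
heat pump: 2614 W × 14.2 h × 30 d = 1,113,564 Wh = 1,114 kWh
Total energy = 250 + 12.11 + 45.82 + 3.515 + 11.47 + 1,114 = 1,436 kWh
Cost = 1,436 kWh × €0.323 = €463.99 ≈ €464

€464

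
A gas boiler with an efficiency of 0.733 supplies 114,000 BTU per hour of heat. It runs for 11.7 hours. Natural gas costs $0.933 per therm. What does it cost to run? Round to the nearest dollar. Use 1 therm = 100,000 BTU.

Heat delivered = 114,000 BTU/h × 11.7 h = 1,333,800 BTU
Gas input = 1,333,800 / 0.733 = 1,819,645 BTU
= 1,819,645 / 100,000 = 18.2 therm
Cost = 18.2 × $0.933/therm = $16.98 ≈ $17

$17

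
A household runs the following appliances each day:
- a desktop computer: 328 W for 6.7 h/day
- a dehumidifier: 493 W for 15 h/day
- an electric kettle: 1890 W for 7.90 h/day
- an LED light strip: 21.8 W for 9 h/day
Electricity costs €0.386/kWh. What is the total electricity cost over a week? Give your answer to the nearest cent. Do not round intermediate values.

desktop computer: 328 W × 6.7 h × 7 d = 15,383 Wh = 15.38 kWh
dehumidifier: 493 W × 15 h × 7 d = 51,765 Wh = 51.77 kWh
electric kettle: 1890 W × 7.90 h × 7 d = 104,517 Wh = 104.5 kWh
LED light strip: 21.8 W × 9 h × 7 d = 1,373 Wh = 1.373 kWh
Total energy = 15.38 + 51.77 + 104.5 + 1.373 = 173 kWh
Cost = 173 kWh × €0.386 = €66.79

€66.79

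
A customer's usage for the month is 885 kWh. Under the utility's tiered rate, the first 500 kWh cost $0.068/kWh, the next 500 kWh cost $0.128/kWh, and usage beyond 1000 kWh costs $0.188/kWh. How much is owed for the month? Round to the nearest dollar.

First 500 kWh × $0.068 = $34.00
Next 385 kWh × $0.128 = $49.28
Remaining tier: 0 kWh (not reached)
Total = $83.28 ≈ $83

$83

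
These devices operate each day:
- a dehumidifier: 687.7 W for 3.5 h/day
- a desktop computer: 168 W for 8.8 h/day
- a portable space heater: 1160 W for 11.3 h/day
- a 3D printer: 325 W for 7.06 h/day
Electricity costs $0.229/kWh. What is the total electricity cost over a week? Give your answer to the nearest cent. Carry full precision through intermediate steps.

$30.92

dehumidifier: 687.7 W × 3.5 h × 7 d = 16,849 Wh = 16.85 kWh
desktop computer: 168 W × 8.8 h × 7 d = 10,349 Wh = 10.35 kWh
portable space heater: 1160 W × 11.3 h × 7 d = 91,756 Wh = 91.76 kWh
3D printer: 325 W × 7.06 h × 7 d = 16,062 Wh = 16.06 kWh
Total energy = 16.85 + 10.35 + 91.76 + 16.06 = 135 kWh
Cost = 135 kWh × $0.229 = $30.92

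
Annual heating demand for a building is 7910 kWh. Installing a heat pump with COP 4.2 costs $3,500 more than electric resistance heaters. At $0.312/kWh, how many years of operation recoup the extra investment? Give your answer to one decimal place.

Resistance: 7910 kWh × $0.312 = $2,467.92/yr
Heat pump: 7910 / 4.2 = 1883 kWh in → × $0.312 = $587.60/yr
Annual savings = $1,880.32
Payback = $3,500 / $1,880.32 = 1.86 years

1.9 years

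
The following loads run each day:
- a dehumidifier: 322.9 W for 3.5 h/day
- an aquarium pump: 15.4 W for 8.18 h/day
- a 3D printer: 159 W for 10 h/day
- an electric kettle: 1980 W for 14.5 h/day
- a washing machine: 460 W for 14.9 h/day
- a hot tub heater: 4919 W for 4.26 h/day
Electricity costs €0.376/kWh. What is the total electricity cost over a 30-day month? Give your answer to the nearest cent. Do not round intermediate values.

dehumidifier: 322.9 W × 3.5 h × 30 d = 33,904 Wh = 33.9 kWh
aquarium pump: 15.4 W × 8.18 h × 30 d = 3,779 Wh = 3.779 kWh
3D printer: 159 W × 10 h × 30 d = 47,700 Wh = 47.7 kWh
electric kettle: 1980 W × 14.5 h × 30 d = 861,300 Wh = 861.3 kWh
washing machine: 460 W × 14.9 h × 30 d = 205,620 Wh = 205.6 kWh
hot tub heater: 4919 W × 4.26 h × 30 d = 628,648 Wh = 628.6 kWh
Total energy = 33.9 + 3.779 + 47.7 + 861.3 + 205.6 + 628.6 = 1,781 kWh
Cost = 1,781 kWh × €0.376 = €669.64

€669.64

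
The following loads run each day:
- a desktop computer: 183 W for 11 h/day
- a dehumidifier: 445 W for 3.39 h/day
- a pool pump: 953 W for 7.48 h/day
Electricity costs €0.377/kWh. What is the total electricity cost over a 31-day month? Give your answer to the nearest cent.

€124.47

desktop computer: 183 W × 11 h × 31 d = 62,403 Wh = 62.4 kWh
dehumidifier: 445 W × 3.39 h × 31 d = 46,765 Wh = 46.77 kWh
pool pump: 953 W × 7.48 h × 31 d = 220,982 Wh = 221 kWh
Total energy = 62.4 + 46.77 + 221 = 330.1 kWh
Cost = 330.1 kWh × €0.377 = €124.47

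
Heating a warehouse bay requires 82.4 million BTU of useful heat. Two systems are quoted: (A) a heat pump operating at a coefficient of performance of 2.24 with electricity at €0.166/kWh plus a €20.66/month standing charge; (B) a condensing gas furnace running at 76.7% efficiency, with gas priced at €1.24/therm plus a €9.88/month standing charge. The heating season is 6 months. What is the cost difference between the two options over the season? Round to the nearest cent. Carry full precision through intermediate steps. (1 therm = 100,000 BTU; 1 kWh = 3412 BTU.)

€522.22

Heat load = 82.4 × 10⁶ BTU = 82,400,000 BTU
Gas: input = 82,400,000 / 0.767 = 107,431,551 BTU = 1,074 therm → 1,074 × €1.24 = €1,332.15; + 6 × €9.88 standing = €1,391.43
Heat pump: 82,400,000 BTU / 3412 = 24,150 kWh heat; / 2.24 = 10,780 kWh in → × €0.166 = €1,789.69; + 6 × €20.66 standing = €1,913.65
Difference = |€1,391.43 − €1,913.65| = €522.22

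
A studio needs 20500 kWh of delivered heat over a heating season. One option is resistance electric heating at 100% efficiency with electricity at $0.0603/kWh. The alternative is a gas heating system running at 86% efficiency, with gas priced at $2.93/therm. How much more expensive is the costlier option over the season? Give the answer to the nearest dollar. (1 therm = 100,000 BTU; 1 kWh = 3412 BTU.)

Heat load = 20500 kWh × 3412 = 69,946,000 BTU
Gas: input = 69,946,000 / 0.86 = 81,332,558 BTU = 813.3 therm → 813.3 × $2.93 = $2,383.04
Electric: 69,946,000 BTU / 3412 = 20,500 kWh → × $0.0603 = $1,236.15
Difference = |$2,383.04 − $1,236.15| = $1,146.89 ≈ $1147

$1147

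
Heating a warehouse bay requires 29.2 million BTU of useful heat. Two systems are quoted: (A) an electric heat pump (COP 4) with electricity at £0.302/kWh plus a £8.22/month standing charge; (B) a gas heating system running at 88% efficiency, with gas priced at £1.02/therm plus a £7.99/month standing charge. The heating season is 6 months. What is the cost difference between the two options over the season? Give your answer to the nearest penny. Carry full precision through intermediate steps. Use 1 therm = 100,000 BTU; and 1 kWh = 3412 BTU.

£309.06

Heat load = 29.2 × 10⁶ BTU = 29,200,000 BTU
Gas: input = 29,200,000 / 0.88 = 33,181,818 BTU = 331.8 therm → 331.8 × £1.02 = £338.45; + 6 × £7.99 standing = £386.39
Heat pump: 29,200,000 BTU / 3412 = 8,558 kWh heat; / 4 = 2,140 kWh in → × £0.302 = £646.13; + 6 × £8.22 standing = £695.45
Difference = |£386.39 − £695.45| = £309.06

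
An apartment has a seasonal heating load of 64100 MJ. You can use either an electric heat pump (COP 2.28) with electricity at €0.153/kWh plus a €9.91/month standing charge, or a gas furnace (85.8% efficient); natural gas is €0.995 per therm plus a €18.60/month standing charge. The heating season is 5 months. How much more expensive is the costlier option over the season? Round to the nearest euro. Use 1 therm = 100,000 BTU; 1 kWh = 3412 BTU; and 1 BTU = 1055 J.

€447

Heat load = 64100 MJ = 64,100,000,000 J / 1055 = 60,758,294 BTU
Gas: input = 60,758,294 / 0.858 = 70,813,862 BTU = 708.1 therm → 708.1 × €0.995 = €704.60; + 5 × €18.60 standing = €797.60
Heat pump: 60,758,294 BTU / 3412 = 17,810 kWh heat; / 2.28 = 7,810 kWh in → × €0.153 = €1,194.96; + 5 × €9.91 standing = €1,244.51
Difference = |€797.60 − €1,244.51| = €446.91 ≈ €447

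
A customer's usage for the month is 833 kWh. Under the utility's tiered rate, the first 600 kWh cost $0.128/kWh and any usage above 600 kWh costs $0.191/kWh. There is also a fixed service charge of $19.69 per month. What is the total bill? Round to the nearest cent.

$140.99

First 600 kWh × $0.128 = $76.80
Remaining 233 kWh × $0.191 = $44.50
Energy charge = $121.30; + service $19.69 = $140.99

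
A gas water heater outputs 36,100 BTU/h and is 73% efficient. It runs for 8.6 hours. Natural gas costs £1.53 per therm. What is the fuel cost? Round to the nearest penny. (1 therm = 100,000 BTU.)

£6.51

Heat delivered = 36,100 BTU/h × 8.6 h = 310,460 BTU
Gas input = 310,460 / 0.73 = 425,288 BTU
= 425,288 / 100,000 = 4.253 therm
Cost = 4.253 × £1.53/therm = £6.51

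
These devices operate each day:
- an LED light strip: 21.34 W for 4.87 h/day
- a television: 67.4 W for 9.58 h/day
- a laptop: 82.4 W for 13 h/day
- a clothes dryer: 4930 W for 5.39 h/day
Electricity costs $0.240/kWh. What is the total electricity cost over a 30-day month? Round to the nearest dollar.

$204

LED light strip: 21.34 W × 4.87 h × 30 d = 3,118 Wh = 3.118 kWh
television: 67.4 W × 9.58 h × 30 d = 19,371 Wh = 19.37 kWh
laptop: 82.4 W × 13 h × 30 d = 32,136 Wh = 32.14 kWh
clothes dryer: 4930 W × 5.39 h × 30 d = 797,181 Wh = 797.2 kWh
Total energy = 3.118 + 19.37 + 32.14 + 797.2 = 851.8 kWh
Cost = 851.8 kWh × $0.240 = $204.43 ≈ $204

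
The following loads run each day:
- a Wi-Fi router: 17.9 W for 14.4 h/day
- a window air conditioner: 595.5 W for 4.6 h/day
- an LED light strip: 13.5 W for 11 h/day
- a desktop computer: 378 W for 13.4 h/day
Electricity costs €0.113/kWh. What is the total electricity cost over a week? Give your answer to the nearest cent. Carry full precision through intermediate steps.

Wi-Fi router: 17.9 W × 14.4 h × 7 d = 1,804 Wh = 1.804 kWh
window air conditioner: 595.5 W × 4.6 h × 7 d = 19,175 Wh = 19.18 kWh
LED light strip: 13.5 W × 11 h × 7 d = 1,040 Wh = 1.04 kWh
desktop computer: 378 W × 13.4 h × 7 d = 35,456 Wh = 35.46 kWh
Total energy = 1.804 + 19.18 + 1.04 + 35.46 = 57.48 kWh
Cost = 57.48 kWh × €0.113 = €6.49

€6.49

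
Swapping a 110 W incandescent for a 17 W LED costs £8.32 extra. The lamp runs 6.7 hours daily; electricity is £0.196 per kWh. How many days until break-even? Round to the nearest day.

68 days

Power saved = 110 − 17 = 93 W
Daily energy saved = 93 W × 6.7 h = 623.1 Wh = 0.6231 kWh
Daily savings = 0.6231 × £0.196 = £0.1221
Payback = £8.32 / £0.1221 per day = 68.13 days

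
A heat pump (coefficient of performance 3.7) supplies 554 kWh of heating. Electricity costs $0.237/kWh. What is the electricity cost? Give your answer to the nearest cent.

$35.49

Electrical input = 554 kWh / 3.7 = 149.7 kWh
Cost = 149.7 × $0.237/kWh = $35.49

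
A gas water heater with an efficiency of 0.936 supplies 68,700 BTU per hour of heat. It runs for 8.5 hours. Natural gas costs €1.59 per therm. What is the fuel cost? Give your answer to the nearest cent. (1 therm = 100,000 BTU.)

€9.92

Heat delivered = 68,700 BTU/h × 8.5 h = 583,950 BTU
Gas input = 583,950 / 0.936 = 623,878 BTU
= 623,878 / 100,000 = 6.239 therm
Cost = 6.239 × €1.59/therm = €9.92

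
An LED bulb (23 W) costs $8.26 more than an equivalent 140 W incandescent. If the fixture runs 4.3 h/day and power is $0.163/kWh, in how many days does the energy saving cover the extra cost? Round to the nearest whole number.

101 days

Power saved = 140 − 23 = 117 W
Daily energy saved = 117 W × 4.3 h = 503.1 Wh = 0.5031 kWh
Daily savings = 0.5031 × $0.163 = $0.0820
Payback = $8.26 / $0.0820 per day = 100.7 days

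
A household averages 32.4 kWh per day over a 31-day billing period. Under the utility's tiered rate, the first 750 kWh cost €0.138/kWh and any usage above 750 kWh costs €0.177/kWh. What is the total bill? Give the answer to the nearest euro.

Usage = 32.4 kWh/day × 31 days = 1004.4 kWh
First 750 kWh × €0.138 = €103.50
Remaining 254.4 kWh × €0.177 = €45.03
Total = €148.53 ≈ €149

€149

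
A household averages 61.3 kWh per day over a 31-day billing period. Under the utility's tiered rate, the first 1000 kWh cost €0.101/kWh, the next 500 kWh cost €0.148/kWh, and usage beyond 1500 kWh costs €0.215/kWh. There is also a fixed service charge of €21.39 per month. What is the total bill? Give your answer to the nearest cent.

€282.45

Usage = 61.3 kWh/day × 31 days = 1900.3 kWh
First 1000 kWh × €0.101 = €101.00
Next 500 kWh × €0.148 = €74.00
Remaining 400.3 kWh × €0.215 = €86.06
Energy charge = €261.06; + service €21.39 = €282.45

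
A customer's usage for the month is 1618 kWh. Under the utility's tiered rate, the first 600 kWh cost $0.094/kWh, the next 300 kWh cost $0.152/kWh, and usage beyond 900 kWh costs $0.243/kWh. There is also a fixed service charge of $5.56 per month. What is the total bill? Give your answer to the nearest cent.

First 600 kWh × $0.094 = $56.40
Next 300 kWh × $0.152 = $45.60
Remaining 718 kWh × $0.243 = $174.47
Energy charge = $276.47; + service $5.56 = $282.03

$282.03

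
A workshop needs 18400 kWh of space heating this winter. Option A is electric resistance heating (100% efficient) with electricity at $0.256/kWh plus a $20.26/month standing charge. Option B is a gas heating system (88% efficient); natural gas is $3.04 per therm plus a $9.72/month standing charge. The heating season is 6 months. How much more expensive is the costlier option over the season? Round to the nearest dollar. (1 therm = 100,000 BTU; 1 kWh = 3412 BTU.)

$2605

Heat load = 18400 kWh × 3412 = 62,780,800 BTU
Gas: input = 62,780,800 / 0.88 = 71,341,818 BTU = 713.4 therm → 713.4 × $3.04 = $2,168.79; + 6 × $9.72 standing = $2,227.11
Electric: 62,780,800 BTU / 3412 = 18,400 kWh → × $0.256 = $4,710.40; + 6 × $20.26 standing = $4,831.96
Difference = |$2,227.11 − $4,831.96| = $2,604.85 ≈ $2605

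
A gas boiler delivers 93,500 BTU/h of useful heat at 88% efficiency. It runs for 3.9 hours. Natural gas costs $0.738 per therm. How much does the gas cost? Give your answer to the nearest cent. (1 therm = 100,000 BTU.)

Heat delivered = 93,500 BTU/h × 3.9 h = 364,650 BTU
Gas input = 364,650 / 0.88 = 414,375 BTU
= 414,375 / 100,000 = 4.144 therm
Cost = 4.144 × $0.738/therm = $3.06

$3.06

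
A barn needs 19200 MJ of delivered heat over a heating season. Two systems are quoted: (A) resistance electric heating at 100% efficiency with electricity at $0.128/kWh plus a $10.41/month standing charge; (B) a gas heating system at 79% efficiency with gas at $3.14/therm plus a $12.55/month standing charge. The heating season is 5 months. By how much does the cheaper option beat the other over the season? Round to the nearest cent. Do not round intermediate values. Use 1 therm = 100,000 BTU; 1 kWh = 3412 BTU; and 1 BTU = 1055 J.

Heat load = 19200 MJ = 19,200,000,000 J / 1055 = 18,199,052 BTU
Gas: input = 18,199,052 / 0.79 = 23,036,775 BTU = 230.4 therm → 230.4 × $3.14 = $723.35; + 5 × $12.55 standing = $786.10
Electric: 18,199,052 BTU / 3412 = 5,334 kWh → × $0.128 = $682.73; + 5 × $10.41 standing = $734.78
Difference = |$786.10 − $734.78| = $51.32

$51.32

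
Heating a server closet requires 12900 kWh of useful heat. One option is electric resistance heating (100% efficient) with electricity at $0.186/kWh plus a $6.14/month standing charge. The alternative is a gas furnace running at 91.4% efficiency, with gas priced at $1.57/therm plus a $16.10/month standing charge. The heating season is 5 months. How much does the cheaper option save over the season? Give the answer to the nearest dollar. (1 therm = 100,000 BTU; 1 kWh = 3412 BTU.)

$1594

Heat load = 12900 kWh × 3412 = 44,014,800 BTU
Gas: input = 44,014,800 / 0.914 = 48,156,236 BTU = 481.6 therm → 481.6 × $1.57 = $756.05; + 5 × $16.10 standing = $836.55
Electric: 44,014,800 BTU / 3412 = 12,900 kWh → × $0.186 = $2,399.40; + 5 × $6.14 standing = $2,430.10
Difference = |$836.55 − $2,430.10| = $1,593.55 ≈ $1594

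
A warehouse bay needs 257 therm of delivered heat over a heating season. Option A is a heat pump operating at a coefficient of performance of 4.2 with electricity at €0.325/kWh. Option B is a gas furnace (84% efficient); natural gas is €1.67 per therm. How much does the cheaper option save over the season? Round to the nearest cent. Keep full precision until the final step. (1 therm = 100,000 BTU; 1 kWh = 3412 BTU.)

€71.91

Heat load = 257 therm × 100,000 = 25,700,000 BTU
Gas: input = 25,700,000 / 0.84 = 30,595,238 BTU = 306 therm → 306 × €1.67 = €510.94
Heat pump: 25,700,000 BTU / 3412 = 7,532 kWh heat; / 4.2 = 1,793 kWh in → × €0.325 = €582.85
Difference = |€510.94 − €582.85| = €71.91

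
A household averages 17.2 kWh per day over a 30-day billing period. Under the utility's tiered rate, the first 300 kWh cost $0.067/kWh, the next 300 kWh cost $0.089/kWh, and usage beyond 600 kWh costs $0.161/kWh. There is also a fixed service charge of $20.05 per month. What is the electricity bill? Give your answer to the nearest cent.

$59.37

Usage = 17.2 kWh/day × 30 days = 516 kWh
First 300 kWh × $0.067 = $20.10
Next 216 kWh × $0.089 = $19.22
Remaining tier: 0 kWh (not reached)
Energy charge = $39.32; + service $20.05 = $59.37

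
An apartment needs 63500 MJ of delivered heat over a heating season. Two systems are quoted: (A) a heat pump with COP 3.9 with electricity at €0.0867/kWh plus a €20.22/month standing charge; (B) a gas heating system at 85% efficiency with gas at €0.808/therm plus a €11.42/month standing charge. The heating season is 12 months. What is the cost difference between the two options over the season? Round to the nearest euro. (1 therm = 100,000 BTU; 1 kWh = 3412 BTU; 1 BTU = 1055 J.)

Heat load = 63500 MJ = 63,500,000,000 J / 1055 = 60,189,573 BTU
Gas: input = 60,189,573 / 0.85 = 70,811,263 BTU = 708.1 therm → 708.1 × €0.808 = €572.16; + 12 × €11.42 standing = €709.20
Heat pump: 60,189,573 BTU / 3412 = 17,640 kWh heat; / 3.9 = 4,523 kWh in → × €0.0867 = €392.16; + 12 × €20.22 standing = €634.80
Difference = |€709.20 − €634.80| = €74.39 ≈ €74

€74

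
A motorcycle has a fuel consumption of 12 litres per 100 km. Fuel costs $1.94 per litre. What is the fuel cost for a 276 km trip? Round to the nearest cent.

Fuel = 12 L/100 km × 276 km / 100 = 33.12 L
Cost = 33.12 L × $1.94/L = $64.25

$64.25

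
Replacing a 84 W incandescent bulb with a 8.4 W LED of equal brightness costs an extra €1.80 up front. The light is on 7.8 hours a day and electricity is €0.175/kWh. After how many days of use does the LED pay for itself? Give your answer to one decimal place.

Power saved = 84 − 8.4 = 75.6 W
Daily energy saved = 75.6 W × 7.8 h = 589.7 Wh = 0.58968 kWh
Daily savings = 0.58968 × €0.175 = €0.1032
Payback = €1.80 / €0.1032 per day = 17.44 days

17.4 days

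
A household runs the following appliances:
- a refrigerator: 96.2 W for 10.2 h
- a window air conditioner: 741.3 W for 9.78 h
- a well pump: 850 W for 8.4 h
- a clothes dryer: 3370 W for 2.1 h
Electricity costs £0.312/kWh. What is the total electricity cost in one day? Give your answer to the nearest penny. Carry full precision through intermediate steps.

£7.00

refrigerator: 96.2 W × 10.2 h = 981 Wh = 0.9812 kWh
window air conditioner: 741.3 W × 9.78 h = 7,250 Wh = 7.25 kWh
well pump: 850 W × 8.4 h = 7,140 Wh = 7.14 kWh
clothes dryer: 3370 W × 2.1 h = 7,077 Wh = 7.077 kWh
Total energy = 0.9812 + 7.25 + 7.14 + 7.077 = 22.45 kWh
Cost = 22.45 kWh × £0.312 = £7.00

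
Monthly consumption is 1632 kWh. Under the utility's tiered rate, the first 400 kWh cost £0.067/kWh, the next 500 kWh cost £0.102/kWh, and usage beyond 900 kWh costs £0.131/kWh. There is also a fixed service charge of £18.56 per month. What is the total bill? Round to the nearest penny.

£192.25

First 400 kWh × £0.067 = £26.80
Next 500 kWh × £0.102 = £51.00
Remaining 732 kWh × £0.131 = £95.89
Energy charge = £173.69; + service £18.56 = £192.25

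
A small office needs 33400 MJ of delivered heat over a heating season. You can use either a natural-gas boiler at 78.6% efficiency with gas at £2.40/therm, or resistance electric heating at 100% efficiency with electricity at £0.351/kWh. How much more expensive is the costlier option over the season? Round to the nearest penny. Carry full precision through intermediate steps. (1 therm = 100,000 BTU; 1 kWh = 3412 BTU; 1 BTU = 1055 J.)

£2290.13

Heat load = 33400 MJ = 33,400,000,000 J / 1055 = 31,658,768 BTU
Gas: input = 31,658,768 / 0.786 = 40,278,330 BTU = 402.8 therm → 402.8 × £2.40 = £966.68
Electric: 31,658,768 BTU / 3412 = 9,279 kWh → × £0.351 = £3,256.81
Difference = |£966.68 − £3,256.81| = £2,290.13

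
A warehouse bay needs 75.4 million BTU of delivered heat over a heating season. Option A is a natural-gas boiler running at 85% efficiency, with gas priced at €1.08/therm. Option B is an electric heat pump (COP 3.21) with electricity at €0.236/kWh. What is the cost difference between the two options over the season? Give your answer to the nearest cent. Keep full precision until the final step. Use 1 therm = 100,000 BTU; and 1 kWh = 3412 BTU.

€666.66

Heat load = 75.4 × 10⁶ BTU = 75,400,000 BTU
Gas: input = 75,400,000 / 0.85 = 88,705,882 BTU = 887.1 therm → 887.1 × €1.08 = €958.02
Heat pump: 75,400,000 BTU / 3412 = 22,100 kWh heat; / 3.21 = 6,884 kWh in → × €0.236 = €1,624.69
Difference = |€958.02 − €1,624.69| = €666.66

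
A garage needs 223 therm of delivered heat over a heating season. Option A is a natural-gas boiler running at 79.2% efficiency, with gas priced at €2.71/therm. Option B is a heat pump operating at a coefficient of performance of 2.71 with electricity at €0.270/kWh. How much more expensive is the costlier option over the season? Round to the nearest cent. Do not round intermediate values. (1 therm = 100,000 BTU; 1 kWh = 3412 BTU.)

Heat load = 223 therm × 100,000 = 22,300,000 BTU
Gas: input = 22,300,000 / 0.792 = 28,156,566 BTU = 281.6 therm → 281.6 × €2.71 = €763.04
Heat pump: 22,300,000 BTU / 3412 = 6,536 kWh heat; / 2.71 = 2,412 kWh in → × €0.270 = €651.16
Difference = |€763.04 − €651.16| = €111.88

€111.88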